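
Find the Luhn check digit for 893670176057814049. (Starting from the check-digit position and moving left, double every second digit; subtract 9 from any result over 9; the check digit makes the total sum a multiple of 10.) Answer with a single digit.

1

Partial digits right→left: 9 4 0 4 1 8 7 5 0 6 7 1 0 7 6 3 9 8
Double every second digit counting from the check-digit position (so the 1st, 3rd, 5th, ... of the partial from the right).
  doubled (with −9 where >9): 9 0 2 5 0 5 0 3 9 → sum 33
  kept as-is: 4 4 8 5 6 1 7 3 8 → sum 46
Total = 33 + 46 = 79.
Check digit = (10 − (79 mod 10)) mod 10 = 1.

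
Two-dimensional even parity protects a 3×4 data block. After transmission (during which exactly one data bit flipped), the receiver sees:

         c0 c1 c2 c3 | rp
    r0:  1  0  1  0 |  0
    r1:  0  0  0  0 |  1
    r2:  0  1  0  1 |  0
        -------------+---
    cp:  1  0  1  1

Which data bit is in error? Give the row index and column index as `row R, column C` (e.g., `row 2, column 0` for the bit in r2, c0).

Recompute each row's even parity and compare to rp:
  r0: data parity 0, sent rp 0 → ok
  r1: data parity 0, sent rp 1 → mismatch
  r2: data parity 0, sent rp 0 → ok
Recompute each column's even parity and compare to cp:
  c0: data parity 1, sent cp 1 → ok
  c1: data parity 1, sent cp 0 → mismatch
  c2: data parity 1, sent cp 1 → ok
  c3: data parity 1, sent cp 1 → ok
Exactly one row (r1) and one column (c1) fail → the flipped bit is at their intersection.

row 1, column 1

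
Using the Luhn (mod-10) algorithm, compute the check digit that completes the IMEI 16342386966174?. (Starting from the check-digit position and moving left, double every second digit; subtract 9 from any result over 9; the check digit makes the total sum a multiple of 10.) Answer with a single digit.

1

Partial digits right→left: 4 7 1 6 6 9 6 8 3 2 4 3 6 1
Double every second digit counting from the check-digit position (so the 1st, 3rd, 5th, ... of the partial from the right).
  doubled (with −9 where >9): 8 2 3 3 6 8 3 → sum 33
  kept as-is: 7 6 9 8 2 3 1 → sum 36
Total = 33 + 36 = 69.
Check digit = (10 − (69 mod 10)) mod 10 = 1.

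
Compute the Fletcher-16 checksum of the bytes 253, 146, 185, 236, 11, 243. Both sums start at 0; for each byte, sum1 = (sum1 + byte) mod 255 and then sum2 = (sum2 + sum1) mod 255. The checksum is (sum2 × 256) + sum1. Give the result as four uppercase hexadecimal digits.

8836

Running sums (mod 255):
  after byte 0 (253): sum1=253, sum2=253
  after byte 1 (146): sum1=144, sum2=142
  after byte 2 (185): sum1=74, sum2=216
  after byte 3 (236): sum1=55, sum2=16
  after byte 4 (11): sum1=66, sum2=82
  after byte 5 (243): sum1=54, sum2=136
Checksum = sum2·256 + sum1 = 136·256 + 54 = 34870 = 0x8836.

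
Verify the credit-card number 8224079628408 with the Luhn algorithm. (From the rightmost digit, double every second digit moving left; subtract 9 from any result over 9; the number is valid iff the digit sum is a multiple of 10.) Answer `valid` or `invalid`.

From the right, keep odd positions and double even positions (subtract 9 from any doubled value over 9):
  doubled (positions 2,4,...): 0 7 3 5 8 4 → sum 27
  kept (positions 1,3,...): 8 4 2 9 0 2 8 → sum 33
Total = 60.
60 mod 10 = 0, so the number is valid.

valid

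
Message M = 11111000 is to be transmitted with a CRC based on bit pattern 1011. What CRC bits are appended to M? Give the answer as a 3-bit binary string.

001

Append 3 zeros: 11111000000. Divide by 1011 (XOR where the leading bit is 1):
  pos 0: 1111 XOR 1011 = 0100
  pos 1: 1001 XOR 1011 = 0010
  pos 3: 1000 XOR 1011 = 0011
  pos 5: 1100 XOR 1011 = 0111
  pos 6: 1110 XOR 1011 = 0101
  pos 7: 1010 XOR 1011 = 0001
Remainder (last 3 bits) = 001. This is the CRC / FCS.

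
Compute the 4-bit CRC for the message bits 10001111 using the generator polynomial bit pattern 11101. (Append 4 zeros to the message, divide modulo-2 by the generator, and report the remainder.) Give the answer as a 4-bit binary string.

1000

Append 4 zeros: 100011110000. Divide by 11101 (XOR where the leading bit is 1):
  pos 0: 10001 XOR 11101 = 01100
  pos 1: 11001 XOR 11101 = 00100
  pos 3: 10011 XOR 11101 = 01110
  pos 4: 11100 XOR 11101 = 00001
Remainder (last 4 bits) = 1000. This is the CRC / FCS.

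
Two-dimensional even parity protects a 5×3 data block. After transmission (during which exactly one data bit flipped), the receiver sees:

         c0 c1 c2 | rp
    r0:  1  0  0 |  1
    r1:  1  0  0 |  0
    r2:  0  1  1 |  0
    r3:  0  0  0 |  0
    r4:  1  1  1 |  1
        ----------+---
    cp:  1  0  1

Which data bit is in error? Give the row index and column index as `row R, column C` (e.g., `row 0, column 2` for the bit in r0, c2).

Recompute each row's even parity and compare to rp:
  r0: data parity 1, sent rp 1 → ok
  r1: data parity 1, sent rp 0 → mismatch
  r2: data parity 0, sent rp 0 → ok
  r3: data parity 0, sent rp 0 → ok
  r4: data parity 1, sent rp 1 → ok
Recompute each column's even parity and compare to cp:
  c0: data parity 1, sent cp 1 → ok
  c1: data parity 0, sent cp 0 → ok
  c2: data parity 0, sent cp 1 → mismatch
Exactly one row (r1) and one column (c2) fail → the flipped bit is at their intersection.

row 1, column 2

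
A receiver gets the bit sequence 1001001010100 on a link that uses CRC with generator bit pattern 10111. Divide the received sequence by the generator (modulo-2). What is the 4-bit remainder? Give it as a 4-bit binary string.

0010

Modulo-2 division of 1001001010100 by 10111:
  pos 0: 10010 XOR 10111 = 00101
  pos 2: 10101 XOR 10111 = 00010
  pos 5: 10010 XOR 10111 = 00101
  pos 7: 10110 XOR 10111 = 00001
Remainder = 0010 (nonzero — an error is detected).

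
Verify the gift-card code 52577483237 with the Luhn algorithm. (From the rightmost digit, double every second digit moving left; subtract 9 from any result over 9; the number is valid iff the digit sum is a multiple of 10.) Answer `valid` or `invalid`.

invalid

From the right, keep odd positions and double even positions (subtract 9 from any doubled value over 9):
  doubled (positions 2,4,...): 6 6 8 5 4 → sum 29
  kept (positions 1,3,...): 7 2 8 7 5 5 → sum 34
Total = 63.
63 mod 10 = 3, so the number is invalid.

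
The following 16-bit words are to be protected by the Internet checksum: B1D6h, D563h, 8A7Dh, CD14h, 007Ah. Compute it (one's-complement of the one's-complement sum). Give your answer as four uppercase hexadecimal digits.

One's-complement addition (fold any carry out of bit 15 back into bit 0):
  0xB1D6 + 0xD563 = 0x18739 → wrap carry → 0x873A
  0x873A + 0x8A7D = 0x111B7 → wrap carry → 0x11B8
  0x11B8 + 0xCD14 = 0x0DECC
  0xDECC + 0x007A = 0x0DF46
One's-complement sum = 0xDF46.
Checksum = ~0xDF46 & 0xFFFF = 0x20B9.

20B9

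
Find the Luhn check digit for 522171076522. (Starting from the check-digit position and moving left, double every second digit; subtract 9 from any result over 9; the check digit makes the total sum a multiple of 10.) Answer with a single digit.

Partial digits right→left: 2 2 5 6 7 0 1 7 1 2 2 5
Double every second digit counting from the check-digit position (so the 1st, 3rd, 5th, ... of the partial from the right).
  doubled (with −9 where >9): 4 1 5 2 2 4 → sum 18
  kept as-is: 2 6 0 7 2 5 → sum 22
Total = 18 + 22 = 40.
Check digit = (10 − (40 mod 10)) mod 10 = 0.

0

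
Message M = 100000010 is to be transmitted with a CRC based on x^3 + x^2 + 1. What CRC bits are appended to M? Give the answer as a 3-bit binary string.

000

Append 3 zeros: 100000010000. Divide by 1101 (XOR where the leading bit is 1):
  pos 0: 1000 XOR 1101 = 0101
  pos 1: 1010 XOR 1101 = 0111
  pos 2: 1110 XOR 1101 = 0011
  pos 4: 1101 XOR 1101 = 0000
Remainder (last 3 bits) = 000. This is the CRC / FCS.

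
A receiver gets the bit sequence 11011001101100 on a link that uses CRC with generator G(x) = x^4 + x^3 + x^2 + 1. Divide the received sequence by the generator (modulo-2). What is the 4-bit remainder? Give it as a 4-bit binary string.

0000

Modulo-2 division of 11011001101100 by 11101:
  pos 0: 11011 XOR 11101 = 00110
  pos 2: 11000 XOR 11101 = 00101
  pos 4: 10111 XOR 11101 = 01010
  pos 5: 10100 XOR 11101 = 01001
  pos 6: 10011 XOR 11101 = 01110
  pos 7: 11101 XOR 11101 = 00000
Remainder = 0000 (zero — the frame passes the CRC check).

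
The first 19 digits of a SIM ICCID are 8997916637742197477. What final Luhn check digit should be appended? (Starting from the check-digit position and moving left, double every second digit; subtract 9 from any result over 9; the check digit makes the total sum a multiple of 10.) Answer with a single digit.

6

Partial digits right→left: 7 7 4 7 9 1 2 4 7 7 3 6 6 1 9 7 9 9 8
Double every second digit counting from the check-digit position (so the 1st, 3rd, 5th, ... of the partial from the right).
  doubled (with −9 where >9): 5 8 9 4 5 6 3 9 9 7 → sum 65
  kept as-is: 7 7 1 4 7 6 1 7 9 → sum 49
Total = 65 + 49 = 114.
Check digit = (10 − (114 mod 10)) mod 10 = 6.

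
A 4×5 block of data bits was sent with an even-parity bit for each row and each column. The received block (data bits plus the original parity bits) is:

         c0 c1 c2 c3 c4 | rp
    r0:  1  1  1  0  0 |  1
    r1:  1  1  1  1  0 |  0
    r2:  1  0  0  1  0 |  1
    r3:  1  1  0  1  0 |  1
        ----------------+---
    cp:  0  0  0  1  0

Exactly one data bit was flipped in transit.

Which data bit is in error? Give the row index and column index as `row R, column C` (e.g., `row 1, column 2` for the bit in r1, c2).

Recompute each row's even parity and compare to rp:
  r0: data parity 1, sent rp 1 → ok
  r1: data parity 0, sent rp 0 → ok
  r2: data parity 0, sent rp 1 → mismatch
  r3: data parity 1, sent rp 1 → ok
Recompute each column's even parity and compare to cp:
  c0: data parity 0, sent cp 0 → ok
  c1: data parity 1, sent cp 0 → mismatch
  c2: data parity 0, sent cp 0 → ok
  c3: data parity 1, sent cp 1 → ok
  c4: data parity 0, sent cp 0 → ok
Exactly one row (r2) and one column (c1) fail → the flipped bit is at their intersection.

row 2, column 1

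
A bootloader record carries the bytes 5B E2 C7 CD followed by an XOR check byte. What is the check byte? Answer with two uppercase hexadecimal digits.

B3

XOR the bytes together:
  start with 0x5B
  0x5B ⊕ 0xE2 = 0xB9
  0xB9 ⊕ 0xC7 = 0x7E
  0x7E ⊕ 0xCD = 0xB3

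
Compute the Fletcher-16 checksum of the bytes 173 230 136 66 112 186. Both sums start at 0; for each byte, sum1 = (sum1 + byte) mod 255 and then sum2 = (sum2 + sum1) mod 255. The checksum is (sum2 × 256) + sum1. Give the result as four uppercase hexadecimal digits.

198A

Running sums (mod 255):
  after byte 0 (173): sum1=173, sum2=173
  after byte 1 (230): sum1=148, sum2=66
  after byte 2 (136): sum1=29, sum2=95
  after byte 3 (66): sum1=95, sum2=190
  after byte 4 (112): sum1=207, sum2=142
  after byte 5 (186): sum1=138, sum2=25
Checksum = sum2·256 + sum1 = 25·256 + 138 = 6538 = 0x198A.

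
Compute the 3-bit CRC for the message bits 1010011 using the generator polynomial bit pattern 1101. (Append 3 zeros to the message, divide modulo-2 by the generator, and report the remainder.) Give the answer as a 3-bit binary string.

Append 3 zeros: 1010011000. Divide by 1101 (XOR where the leading bit is 1):
  pos 0: 1010 XOR 1101 = 0111
  pos 1: 1110 XOR 1101 = 0011
  pos 3: 1111 XOR 1101 = 0010
  pos 5: 1000 XOR 1101 = 0101
  pos 6: 1010 XOR 1101 = 0111
Remainder (last 3 bits) = 111. This is the CRC / FCS.

111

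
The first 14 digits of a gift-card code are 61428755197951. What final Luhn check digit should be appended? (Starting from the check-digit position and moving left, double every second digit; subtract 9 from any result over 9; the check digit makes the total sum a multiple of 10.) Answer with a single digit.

2

Partial digits right→left: 1 5 9 7 9 1 5 5 7 8 2 4 1 6
Double every second digit counting from the check-digit position (so the 1st, 3rd, 5th, ... of the partial from the right).
  doubled (with −9 where >9): 2 9 9 1 5 4 2 → sum 32
  kept as-is: 5 7 1 5 8 4 6 → sum 36
Total = 32 + 36 = 68.
Check digit = (10 − (68 mod 10)) mod 10 = 2.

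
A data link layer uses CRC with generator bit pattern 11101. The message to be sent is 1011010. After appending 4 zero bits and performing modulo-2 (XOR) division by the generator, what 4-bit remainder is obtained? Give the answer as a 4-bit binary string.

Append 4 zeros: 10110100000. Divide by 11101 (XOR where the leading bit is 1):
  pos 0: 10110 XOR 11101 = 01011
  pos 1: 10111 XOR 11101 = 01010
  pos 2: 10100 XOR 11101 = 01001
  pos 3: 10010 XOR 11101 = 01111
  pos 4: 11110 XOR 11101 = 00011
Remainder (last 4 bits) = 1100. This is the CRC / FCS.

1100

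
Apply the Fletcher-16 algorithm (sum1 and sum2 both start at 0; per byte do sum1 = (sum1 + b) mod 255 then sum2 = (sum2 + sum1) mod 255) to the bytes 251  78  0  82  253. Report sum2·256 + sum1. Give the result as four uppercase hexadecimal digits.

C79A

Running sums (mod 255):
  after byte 0 (251): sum1=251, sum2=251
  after byte 1 (78): sum1=74, sum2=70
  after byte 2 (0): sum1=74, sum2=144
  after byte 3 (82): sum1=156, sum2=45
  after byte 4 (253): sum1=154, sum2=199
Checksum = sum2·256 + sum1 = 199·256 + 154 = 51098 = 0xC79A.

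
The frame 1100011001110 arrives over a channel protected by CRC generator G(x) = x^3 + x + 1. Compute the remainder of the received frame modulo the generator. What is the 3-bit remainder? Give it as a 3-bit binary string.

Modulo-2 division of 1100011001110 by 1011:
  pos 0: 1100 XOR 1011 = 0111
  pos 1: 1110 XOR 1011 = 0101
  pos 2: 1011 XOR 1011 = 0000
  pos 6: 1001 XOR 1011 = 0010
  pos 8: 1011 XOR 1011 = 0000
Remainder = 000 (zero — the frame passes the CRC check).

000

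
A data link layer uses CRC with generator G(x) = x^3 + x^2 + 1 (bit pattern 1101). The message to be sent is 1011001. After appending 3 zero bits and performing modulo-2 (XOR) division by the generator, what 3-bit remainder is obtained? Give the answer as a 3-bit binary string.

Append 3 zeros: 1011001000. Divide by 1101 (XOR where the leading bit is 1):
  pos 0: 1011 XOR 1101 = 0110
  pos 1: 1100 XOR 1101 = 0001
  pos 4: 1010 XOR 1101 = 0111
  pos 5: 1110 XOR 1101 = 0011
Remainder (last 3 bits) = 110. This is the CRC / FCS.

110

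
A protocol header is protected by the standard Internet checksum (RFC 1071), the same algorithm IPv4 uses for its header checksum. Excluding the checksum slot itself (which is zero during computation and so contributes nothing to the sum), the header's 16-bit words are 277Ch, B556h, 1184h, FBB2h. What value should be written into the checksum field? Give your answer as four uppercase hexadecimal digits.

One's-complement addition (fold any carry out of bit 15 back into bit 0):
  0x277C + 0xB556 = 0x0DCD2
  0xDCD2 + 0x1184 = 0x0EE56
  0xEE56 + 0xFBB2 = 0x1EA08 → wrap carry → 0xEA09
One's-complement sum = 0xEA09.
Checksum = ~0xEA09 & 0xFFFF = 0x15F6.

15F6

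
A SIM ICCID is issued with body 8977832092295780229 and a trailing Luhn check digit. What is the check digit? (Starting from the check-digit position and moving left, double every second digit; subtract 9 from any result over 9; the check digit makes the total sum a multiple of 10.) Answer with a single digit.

Partial digits right→left: 9 2 2 0 8 7 5 9 2 2 9 0 2 3 8 7 7 9 8
Double every second digit counting from the check-digit position (so the 1st, 3rd, 5th, ... of the partial from the right).
  doubled (with −9 where >9): 9 4 7 1 4 9 4 7 5 7 → sum 57
  kept as-is: 2 0 7 9 2 0 3 7 9 → sum 39
Total = 57 + 39 = 96.
Check digit = (10 − (96 mod 10)) mod 10 = 4.

4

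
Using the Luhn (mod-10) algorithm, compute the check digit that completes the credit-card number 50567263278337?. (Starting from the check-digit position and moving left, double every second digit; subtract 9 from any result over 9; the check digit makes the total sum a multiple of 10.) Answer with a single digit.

5

Partial digits right→left: 7 3 3 8 7 2 3 6 2 7 6 5 0 5
Double every second digit counting from the check-digit position (so the 1st, 3rd, 5th, ... of the partial from the right).
  doubled (with −9 where >9): 5 6 5 6 4 3 0 → sum 29
  kept as-is: 3 8 2 6 7 5 5 → sum 36
Total = 29 + 36 = 65.
Check digit = (10 − (65 mod 10)) mod 10 = 5.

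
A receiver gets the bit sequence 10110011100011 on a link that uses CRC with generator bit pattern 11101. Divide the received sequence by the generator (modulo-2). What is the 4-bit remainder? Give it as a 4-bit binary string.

0000

Modulo-2 division of 10110011100011 by 11101:
  pos 0: 10110 XOR 11101 = 01011
  pos 1: 10110 XOR 11101 = 01011
  pos 2: 10111 XOR 11101 = 01010
  pos 3: 10101 XOR 11101 = 01000
  pos 4: 10001 XOR 11101 = 01100
  pos 5: 11000 XOR 11101 = 00101
  pos 7: 10100 XOR 11101 = 01001
  pos 8: 10011 XOR 11101 = 01110
  pos 9: 11101 XOR 11101 = 00000
Remainder = 0000 (zero — the frame passes the CRC check).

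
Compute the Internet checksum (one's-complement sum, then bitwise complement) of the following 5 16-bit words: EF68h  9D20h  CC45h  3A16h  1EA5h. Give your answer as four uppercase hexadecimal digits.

One's-complement addition (fold any carry out of bit 15 back into bit 0):
  0xEF68 + 0x9D20 = 0x18C88 → wrap carry → 0x8C89
  0x8C89 + 0xCC45 = 0x158CE → wrap carry → 0x58CF
  0x58CF + 0x3A16 = 0x092E5
  0x92E5 + 0x1EA5 = 0x0B18A
One's-complement sum = 0xB18A.
Checksum = ~0xB18A & 0xFFFF = 0x4E75.

4E75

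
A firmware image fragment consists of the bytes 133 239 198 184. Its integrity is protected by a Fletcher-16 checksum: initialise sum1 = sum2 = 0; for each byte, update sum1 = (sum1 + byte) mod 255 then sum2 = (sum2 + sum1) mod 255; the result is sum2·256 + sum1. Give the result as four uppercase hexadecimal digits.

2CF4

Running sums (mod 255):
  after byte 0 (133): sum1=133, sum2=133
  after byte 1 (239): sum1=117, sum2=250
  after byte 2 (198): sum1=60, sum2=55
  after byte 3 (184): sum1=244, sum2=44
Checksum = sum2·256 + sum1 = 44·256 + 244 = 11508 = 0x2CF4.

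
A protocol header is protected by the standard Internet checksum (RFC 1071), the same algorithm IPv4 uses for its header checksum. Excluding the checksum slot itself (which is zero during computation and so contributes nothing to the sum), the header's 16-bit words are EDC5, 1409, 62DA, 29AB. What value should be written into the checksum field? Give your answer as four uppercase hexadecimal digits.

One's-complement addition (fold any carry out of bit 15 back into bit 0):
  0xEDC5 + 0x1409 = 0x101CE → wrap carry → 0x01CF
  0x01CF + 0x62DA = 0x064A9
  0x64A9 + 0x29AB = 0x08E54
One's-complement sum = 0x8E54.
Checksum = ~0x8E54 & 0xFFFF = 0x71AB.

71AB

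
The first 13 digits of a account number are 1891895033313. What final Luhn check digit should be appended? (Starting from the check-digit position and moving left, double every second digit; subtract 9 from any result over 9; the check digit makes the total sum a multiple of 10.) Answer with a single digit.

Partial digits right→left: 3 1 3 3 3 0 5 9 8 1 9 8 1
Double every second digit counting from the check-digit position (so the 1st, 3rd, 5th, ... of the partial from the right).
  doubled (with −9 where >9): 6 6 6 1 7 9 2 → sum 37
  kept as-is: 1 3 0 9 1 8 → sum 22
Total = 37 + 22 = 59.
Check digit = (10 − (59 mod 10)) mod 10 = 1.

1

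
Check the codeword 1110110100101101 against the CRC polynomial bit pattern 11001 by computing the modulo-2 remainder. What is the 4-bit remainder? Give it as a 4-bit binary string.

Modulo-2 division of 1110110100101101 by 11001:
  pos 0: 11101 XOR 11001 = 00100
  pos 2: 10010 XOR 11001 = 01011
  pos 3: 10111 XOR 11001 = 01110
  pos 4: 11100 XOR 11001 = 00101
  pos 6: 10101 XOR 11001 = 01100
  pos 7: 11000 XOR 11001 = 00001
  pos 11: 11101 XOR 11001 = 00100
Remainder = 0100 (nonzero — an error is detected).

0100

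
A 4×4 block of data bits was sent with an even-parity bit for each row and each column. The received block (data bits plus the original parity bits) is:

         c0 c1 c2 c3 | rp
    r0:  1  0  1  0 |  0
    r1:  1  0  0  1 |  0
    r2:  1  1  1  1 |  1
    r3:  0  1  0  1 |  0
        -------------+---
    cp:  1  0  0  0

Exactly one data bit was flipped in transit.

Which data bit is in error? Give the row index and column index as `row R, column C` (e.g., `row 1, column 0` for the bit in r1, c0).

Recompute each row's even parity and compare to rp:
  r0: data parity 0, sent rp 0 → ok
  r1: data parity 0, sent rp 0 → ok
  r2: data parity 0, sent rp 1 → mismatch
  r3: data parity 0, sent rp 0 → ok
Recompute each column's even parity and compare to cp:
  c0: data parity 1, sent cp 1 → ok
  c1: data parity 0, sent cp 0 → ok
  c2: data parity 0, sent cp 0 → ok
  c3: data parity 1, sent cp 0 → mismatch
Exactly one row (r2) and one column (c3) fail → the flipped bit is at their intersection.

row 2, column 3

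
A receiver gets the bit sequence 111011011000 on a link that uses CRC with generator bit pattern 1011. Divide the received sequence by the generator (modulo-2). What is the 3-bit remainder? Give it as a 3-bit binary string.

Modulo-2 division of 111011011000 by 1011:
  pos 0: 1110 XOR 1011 = 0101
  pos 1: 1011 XOR 1011 = 0000
  pos 5: 1011 XOR 1011 = 0000
Remainder = 000 (zero — the frame passes the CRC check).

000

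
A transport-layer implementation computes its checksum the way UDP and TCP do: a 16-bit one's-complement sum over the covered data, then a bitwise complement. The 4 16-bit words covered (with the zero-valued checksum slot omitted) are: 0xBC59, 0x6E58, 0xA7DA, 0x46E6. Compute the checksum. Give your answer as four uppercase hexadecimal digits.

One's-complement addition (fold any carry out of bit 15 back into bit 0):
  0xBC59 + 0x6E58 = 0x12AB1 → wrap carry → 0x2AB2
  0x2AB2 + 0xA7DA = 0x0D28C
  0xD28C + 0x46E6 = 0x11972 → wrap carry → 0x1973
One's-complement sum = 0x1973.
Checksum = ~0x1973 & 0xFFFF = 0xE68C.

E68C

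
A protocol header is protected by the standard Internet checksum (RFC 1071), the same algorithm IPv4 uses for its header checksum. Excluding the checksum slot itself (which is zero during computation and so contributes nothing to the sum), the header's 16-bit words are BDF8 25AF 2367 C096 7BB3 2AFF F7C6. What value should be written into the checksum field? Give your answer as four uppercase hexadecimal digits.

99E0

One's-complement addition (fold any carry out of bit 15 back into bit 0):
  0xBDF8 + 0x25AF = 0x0E3A7
  0xE3A7 + 0x2367 = 0x1070E → wrap carry → 0x070F
  0x070F + 0xC096 = 0x0C7A5
  0xC7A5 + 0x7BB3 = 0x14358 → wrap carry → 0x4359
  0x4359 + 0x2AFF = 0x06E58
  0x6E58 + 0xF7C6 = 0x1661E → wrap carry → 0x661F
One's-complement sum = 0x661F.
Checksum = ~0x661F & 0xFFFF = 0x99E0.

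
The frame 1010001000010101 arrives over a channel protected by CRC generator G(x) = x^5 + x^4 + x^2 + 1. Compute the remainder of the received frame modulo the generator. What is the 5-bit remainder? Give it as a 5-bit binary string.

00000

Modulo-2 division of 1010001000010101 by 110101:
  pos 0: 101000 XOR 110101 = 011101
  pos 1: 111011 XOR 110101 = 001110
  pos 3: 111000 XOR 110101 = 001101
  pos 5: 110100 XOR 110101 = 000001
  pos 10: 110101 XOR 110101 = 000000
Remainder = 00000 (zero — the frame passes the CRC check).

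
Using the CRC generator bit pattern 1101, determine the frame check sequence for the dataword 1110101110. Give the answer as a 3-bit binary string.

001

Append 3 zeros: 1110101110000. Divide by 1101 (XOR where the leading bit is 1):
  pos 0: 1110 XOR 1101 = 0011
  pos 2: 1110 XOR 1101 = 0011
  pos 4: 1111 XOR 1101 = 0010
  pos 6: 1010 XOR 1101 = 0111
  pos 7: 1110 XOR 1101 = 0011
  pos 9: 1100 XOR 1101 = 0001
Remainder (last 3 bits) = 001. This is the CRC / FCS.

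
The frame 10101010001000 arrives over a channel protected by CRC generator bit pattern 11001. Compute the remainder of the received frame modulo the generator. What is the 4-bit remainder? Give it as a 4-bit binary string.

0001

Modulo-2 division of 10101010001000 by 11001:
  pos 0: 10101 XOR 11001 = 01100
  pos 1: 11000 XOR 11001 = 00001
  pos 5: 11000 XOR 11001 = 00001
  pos 9: 11000 XOR 11001 = 00001
Remainder = 0001 (nonzero — an error is detected).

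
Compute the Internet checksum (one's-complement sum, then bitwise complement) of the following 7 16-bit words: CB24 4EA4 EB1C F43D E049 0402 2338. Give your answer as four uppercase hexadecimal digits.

One's-complement addition (fold any carry out of bit 15 back into bit 0):
  0xCB24 + 0x4EA4 = 0x119C8 → wrap carry → 0x19C9
  0x19C9 + 0xEB1C = 0x104E5 → wrap carry → 0x04E6
  0x04E6 + 0xF43D = 0x0F923
  0xF923 + 0xE049 = 0x1D96C → wrap carry → 0xD96D
  0xD96D + 0x0402 = 0x0DD6F
  0xDD6F + 0x2338 = 0x100A7 → wrap carry → 0x00A8
One's-complement sum = 0x00A8.
Checksum = ~0x00A8 & 0xFFFF = 0xFF57.

FF57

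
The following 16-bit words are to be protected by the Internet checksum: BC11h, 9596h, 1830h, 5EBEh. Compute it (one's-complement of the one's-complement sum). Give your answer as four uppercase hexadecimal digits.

One's-complement addition (fold any carry out of bit 15 back into bit 0):
  0xBC11 + 0x9596 = 0x151A7 → wrap carry → 0x51A8
  0x51A8 + 0x1830 = 0x069D8
  0x69D8 + 0x5EBE = 0x0C896
One's-complement sum = 0xC896.
Checksum = ~0xC896 & 0xFFFF = 0x3769.

3769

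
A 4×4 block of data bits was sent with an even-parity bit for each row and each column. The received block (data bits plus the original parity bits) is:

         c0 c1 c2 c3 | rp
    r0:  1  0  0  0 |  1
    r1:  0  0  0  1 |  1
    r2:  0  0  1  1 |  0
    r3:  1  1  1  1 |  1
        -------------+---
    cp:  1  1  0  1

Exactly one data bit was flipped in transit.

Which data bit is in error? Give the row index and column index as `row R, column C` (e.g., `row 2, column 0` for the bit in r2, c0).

row 3, column 0

Recompute each row's even parity and compare to rp:
  r0: data parity 1, sent rp 1 → ok
  r1: data parity 1, sent rp 1 → ok
  r2: data parity 0, sent rp 0 → ok
  r3: data parity 0, sent rp 1 → mismatch
Recompute each column's even parity and compare to cp:
  c0: data parity 0, sent cp 1 → mismatch
  c1: data parity 1, sent cp 1 → ok
  c2: data parity 0, sent cp 0 → ok
  c3: data parity 1, sent cp 1 → ok
Exactly one row (r3) and one column (c0) fail → the flipped bit is at their intersection.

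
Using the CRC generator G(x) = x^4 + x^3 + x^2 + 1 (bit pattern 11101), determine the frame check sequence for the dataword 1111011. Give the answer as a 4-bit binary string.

Append 4 zeros: 11110110000. Divide by 11101 (XOR where the leading bit is 1):
  pos 0: 11110 XOR 11101 = 00011
  pos 3: 11110 XOR 11101 = 00011
  pos 6: 11000 XOR 11101 = 00101
Remainder (last 4 bits) = 0101. This is the CRC / FCS.

0101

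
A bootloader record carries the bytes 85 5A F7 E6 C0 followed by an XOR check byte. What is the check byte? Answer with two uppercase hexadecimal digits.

0E

XOR the bytes together:
  start with 0x85
  0x85 ⊕ 0x5A = 0xDF
  0xDF ⊕ 0xF7 = 0x28
  0x28 ⊕ 0xE6 = 0xCE
  0xCE ⊕ 0xC0 = 0x0E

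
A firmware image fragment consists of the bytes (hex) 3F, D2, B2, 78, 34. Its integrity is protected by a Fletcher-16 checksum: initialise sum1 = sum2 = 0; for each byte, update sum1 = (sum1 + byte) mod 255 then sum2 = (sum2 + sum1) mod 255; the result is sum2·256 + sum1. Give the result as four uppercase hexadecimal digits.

Running sums (mod 255):
  after byte 0 (3F): sum1=63, sum2=63
  after byte 1 (D2): sum1=18, sum2=81
  after byte 2 (B2): sum1=196, sum2=22
  after byte 3 (78): sum1=61, sum2=83
  after byte 4 (34): sum1=113, sum2=196
Checksum = sum2·256 + sum1 = 196·256 + 113 = 50289 = 0xC471.

C471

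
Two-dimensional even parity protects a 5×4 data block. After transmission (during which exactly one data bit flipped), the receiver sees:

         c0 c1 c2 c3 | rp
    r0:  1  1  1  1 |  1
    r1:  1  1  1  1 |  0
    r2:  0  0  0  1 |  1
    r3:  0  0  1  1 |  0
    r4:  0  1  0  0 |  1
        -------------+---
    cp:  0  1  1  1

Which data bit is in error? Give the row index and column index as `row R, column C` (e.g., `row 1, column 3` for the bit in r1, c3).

row 0, column 3

Recompute each row's even parity and compare to rp:
  r0: data parity 0, sent rp 1 → mismatch
  r1: data parity 0, sent rp 0 → ok
  r2: data parity 1, sent rp 1 → ok
  r3: data parity 0, sent rp 0 → ok
  r4: data parity 1, sent rp 1 → ok
Recompute each column's even parity and compare to cp:
  c0: data parity 0, sent cp 0 → ok
  c1: data parity 1, sent cp 1 → ok
  c2: data parity 1, sent cp 1 → ok
  c3: data parity 0, sent cp 1 → mismatch
Exactly one row (r0) and one column (c3) fail → the flipped bit is at their intersection.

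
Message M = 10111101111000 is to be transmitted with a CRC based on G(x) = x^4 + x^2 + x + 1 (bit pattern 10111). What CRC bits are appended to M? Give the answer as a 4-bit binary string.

Append 4 zeros: 101111011110000000. Divide by 10111 (XOR where the leading bit is 1):
  pos 0: 10111 XOR 10111 = 00000
  pos 5: 10111 XOR 10111 = 00000
  pos 10: 10000 XOR 10111 = 00111
  pos 12: 11100 XOR 10111 = 01011
  pos 13: 10110 XOR 10111 = 00001
Remainder (last 4 bits) = 0001. This is the CRC / FCS.

0001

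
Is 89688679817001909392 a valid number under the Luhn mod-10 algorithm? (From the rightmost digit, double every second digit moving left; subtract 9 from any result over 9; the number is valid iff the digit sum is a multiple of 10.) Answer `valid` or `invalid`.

From the right, keep odd positions and double even positions (subtract 9 from any doubled value over 9):
  doubled (positions 2,4,...): 9 9 9 0 5 7 5 7 3 7 → sum 61
  kept (positions 1,3,...): 2 3 0 1 0 1 9 6 8 9 → sum 39
Total = 100.
100 mod 10 = 0, so the number is valid.

valid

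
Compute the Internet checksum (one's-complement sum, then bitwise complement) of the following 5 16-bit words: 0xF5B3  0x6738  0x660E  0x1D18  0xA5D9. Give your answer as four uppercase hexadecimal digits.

7A13

One's-complement addition (fold any carry out of bit 15 back into bit 0):
  0xF5B3 + 0x6738 = 0x15CEB → wrap carry → 0x5CEC
  0x5CEC + 0x660E = 0x0C2FA
  0xC2FA + 0x1D18 = 0x0E012
  0xE012 + 0xA5D9 = 0x185EB → wrap carry → 0x85EC
One's-complement sum = 0x85EC.
Checksum = ~0x85EC & 0xFFFF = 0x7A13.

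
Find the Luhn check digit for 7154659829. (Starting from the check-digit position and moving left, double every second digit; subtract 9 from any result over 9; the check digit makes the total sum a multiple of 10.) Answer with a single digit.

4

Partial digits right→left: 9 2 8 9 5 6 4 5 1 7
Double every second digit counting from the check-digit position (so the 1st, 3rd, 5th, ... of the partial from the right).
  doubled (with −9 where >9): 9 7 1 8 2 → sum 27
  kept as-is: 2 9 6 5 7 → sum 29
Total = 27 + 29 = 56.
Check digit = (10 − (56 mod 10)) mod 10 = 4.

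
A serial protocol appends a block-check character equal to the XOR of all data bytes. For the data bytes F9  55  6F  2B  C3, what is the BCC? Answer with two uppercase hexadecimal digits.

XOR the bytes together:
  start with 0xF9
  0xF9 ⊕ 0x55 = 0xAC
  0xAC ⊕ 0x6F = 0xC3
  0xC3 ⊕ 0x2B = 0xE8
  0xE8 ⊕ 0xC3 = 0x2B

2B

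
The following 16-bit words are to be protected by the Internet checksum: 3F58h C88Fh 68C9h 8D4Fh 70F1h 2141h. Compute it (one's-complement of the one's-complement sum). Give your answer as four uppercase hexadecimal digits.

6FCC

One's-complement addition (fold any carry out of bit 15 back into bit 0):
  0x3F58 + 0xC88F = 0x107E7 → wrap carry → 0x07E8
  0x07E8 + 0x68C9 = 0x070B1
  0x70B1 + 0x8D4F = 0x0FE00
  0xFE00 + 0x70F1 = 0x16EF1 → wrap carry → 0x6EF2
  0x6EF2 + 0x2141 = 0x09033
One's-complement sum = 0x9033.
Checksum = ~0x9033 & 0xFFFF = 0x6FCC.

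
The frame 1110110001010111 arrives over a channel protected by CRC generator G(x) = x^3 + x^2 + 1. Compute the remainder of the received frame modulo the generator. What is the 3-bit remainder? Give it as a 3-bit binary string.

Modulo-2 division of 1110110001010111 by 1101:
  pos 0: 1110 XOR 1101 = 0011
  pos 2: 1111 XOR 1101 = 0010
  pos 4: 1000 XOR 1101 = 0101
  pos 5: 1010 XOR 1101 = 0111
  pos 6: 1111 XOR 1101 = 0010
  pos 8: 1001 XOR 1101 = 0100
  pos 9: 1000 XOR 1101 = 0101
  pos 10: 1011 XOR 1101 = 0110
  pos 11: 1101 XOR 1101 = 0000
Remainder = 001 (nonzero — an error is detected).

001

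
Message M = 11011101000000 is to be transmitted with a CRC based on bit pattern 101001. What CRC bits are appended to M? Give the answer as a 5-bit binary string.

Append 5 zeros: 1101110100000000000. Divide by 101001 (XOR where the leading bit is 1):
  pos 0: 110111 XOR 101001 = 011110
  pos 1: 111100 XOR 101001 = 010101
  pos 2: 101011 XOR 101001 = 000010
  pos 6: 100000 XOR 101001 = 001001
  pos 8: 100100 XOR 101001 = 001101
  pos 10: 110100 XOR 101001 = 011101
  pos 11: 111010 XOR 101001 = 010011
  pos 12: 100110 XOR 101001 = 001111
Remainder (last 5 bits) = 11110. This is the CRC / FCS.

11110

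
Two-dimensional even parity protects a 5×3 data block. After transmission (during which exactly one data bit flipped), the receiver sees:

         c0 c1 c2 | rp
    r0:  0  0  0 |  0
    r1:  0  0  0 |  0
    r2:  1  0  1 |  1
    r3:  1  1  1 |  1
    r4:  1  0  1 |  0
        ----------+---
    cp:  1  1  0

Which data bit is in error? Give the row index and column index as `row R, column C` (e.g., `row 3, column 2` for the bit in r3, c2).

Recompute each row's even parity and compare to rp:
  r0: data parity 0, sent rp 0 → ok
  r1: data parity 0, sent rp 0 → ok
  r2: data parity 0, sent rp 1 → mismatch
  r3: data parity 1, sent rp 1 → ok
  r4: data parity 0, sent rp 0 → ok
Recompute each column's even parity and compare to cp:
  c0: data parity 1, sent cp 1 → ok
  c1: data parity 1, sent cp 1 → ok
  c2: data parity 1, sent cp 0 → mismatch
Exactly one row (r2) and one column (c2) fail → the flipped bit is at their intersection.

row 2, column 2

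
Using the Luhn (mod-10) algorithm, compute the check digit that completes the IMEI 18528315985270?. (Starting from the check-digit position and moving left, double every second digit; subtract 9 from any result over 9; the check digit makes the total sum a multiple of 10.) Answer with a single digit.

5

Partial digits right→left: 0 7 2 5 8 9 5 1 3 8 2 5 8 1
Double every second digit counting from the check-digit position (so the 1st, 3rd, 5th, ... of the partial from the right).
  doubled (with −9 where >9): 0 4 7 1 6 4 7 → sum 29
  kept as-is: 7 5 9 1 8 5 1 → sum 36
Total = 29 + 36 = 65.
Check digit = (10 − (65 mod 10)) mod 10 = 5.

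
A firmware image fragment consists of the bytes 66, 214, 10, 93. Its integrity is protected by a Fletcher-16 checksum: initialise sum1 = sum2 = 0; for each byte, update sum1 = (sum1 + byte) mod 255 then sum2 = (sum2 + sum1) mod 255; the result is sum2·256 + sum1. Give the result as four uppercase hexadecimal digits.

FE80

Running sums (mod 255):
  after byte 0 (66): sum1=66, sum2=66
  after byte 1 (214): sum1=25, sum2=91
  after byte 2 (10): sum1=35, sum2=126
  after byte 3 (93): sum1=128, sum2=254
Checksum = sum2·256 + sum1 = 254·256 + 128 = 65152 = 0xFE80.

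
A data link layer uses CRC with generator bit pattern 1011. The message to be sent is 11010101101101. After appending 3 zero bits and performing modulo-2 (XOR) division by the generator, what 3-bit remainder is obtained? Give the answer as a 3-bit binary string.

Append 3 zeros: 11010101101101000. Divide by 1011 (XOR where the leading bit is 1):
  pos 0: 1101 XOR 1011 = 0110
  pos 1: 1100 XOR 1011 = 0111
  pos 2: 1111 XOR 1011 = 0100
  pos 3: 1000 XOR 1011 = 0011
  pos 5: 1111 XOR 1011 = 0100
  pos 6: 1000 XOR 1011 = 0011
  pos 8: 1111 XOR 1011 = 0100
  pos 9: 1000 XOR 1011 = 0011
  pos 11: 1110 XOR 1011 = 0101
  pos 12: 1010 XOR 1011 = 0001
Remainder (last 3 bits) = 010. This is the CRC / FCS.

010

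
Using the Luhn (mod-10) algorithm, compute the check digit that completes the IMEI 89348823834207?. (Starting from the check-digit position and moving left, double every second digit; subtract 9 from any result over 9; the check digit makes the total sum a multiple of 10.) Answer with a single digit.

2

Partial digits right→left: 7 0 2 4 3 8 3 2 8 8 4 3 9 8
Double every second digit counting from the check-digit position (so the 1st, 3rd, 5th, ... of the partial from the right).
  doubled (with −9 where >9): 5 4 6 6 7 8 9 → sum 45
  kept as-is: 0 4 8 2 8 3 8 → sum 33
Total = 45 + 33 = 78.
Check digit = (10 − (78 mod 10)) mod 10 = 2.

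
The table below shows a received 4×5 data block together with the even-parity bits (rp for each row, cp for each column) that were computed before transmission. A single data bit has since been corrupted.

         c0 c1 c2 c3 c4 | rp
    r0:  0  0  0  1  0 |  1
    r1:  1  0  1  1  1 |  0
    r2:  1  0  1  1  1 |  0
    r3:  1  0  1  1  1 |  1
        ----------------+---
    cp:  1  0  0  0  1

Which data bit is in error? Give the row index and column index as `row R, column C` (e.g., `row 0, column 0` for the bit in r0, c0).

Recompute each row's even parity and compare to rp:
  r0: data parity 1, sent rp 1 → ok
  r1: data parity 0, sent rp 0 → ok
  r2: data parity 0, sent rp 0 → ok
  r3: data parity 0, sent rp 1 → mismatch
Recompute each column's even parity and compare to cp:
  c0: data parity 1, sent cp 1 → ok
  c1: data parity 0, sent cp 0 → ok
  c2: data parity 1, sent cp 0 → mismatch
  c3: data parity 0, sent cp 0 → ok
  c4: data parity 1, sent cp 1 → ok
Exactly one row (r3) and one column (c2) fail → the flipped bit is at their intersection.

row 3, column 2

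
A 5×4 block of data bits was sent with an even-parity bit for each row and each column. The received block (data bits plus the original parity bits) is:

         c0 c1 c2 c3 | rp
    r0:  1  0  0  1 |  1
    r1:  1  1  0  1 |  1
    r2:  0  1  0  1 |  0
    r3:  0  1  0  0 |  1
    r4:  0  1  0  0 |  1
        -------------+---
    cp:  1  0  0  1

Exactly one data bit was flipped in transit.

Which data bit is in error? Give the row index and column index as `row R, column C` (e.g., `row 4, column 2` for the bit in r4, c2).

Recompute each row's even parity and compare to rp:
  r0: data parity 0, sent rp 1 → mismatch
  r1: data parity 1, sent rp 1 → ok
  r2: data parity 0, sent rp 0 → ok
  r3: data parity 1, sent rp 1 → ok
  r4: data parity 1, sent rp 1 → ok
Recompute each column's even parity and compare to cp:
  c0: data parity 0, sent cp 1 → mismatch
  c1: data parity 0, sent cp 0 → ok
  c2: data parity 0, sent cp 0 → ok
  c3: data parity 1, sent cp 1 → ok
Exactly one row (r0) and one column (c0) fail → the flipped bit is at their intersection.

row 0, column 0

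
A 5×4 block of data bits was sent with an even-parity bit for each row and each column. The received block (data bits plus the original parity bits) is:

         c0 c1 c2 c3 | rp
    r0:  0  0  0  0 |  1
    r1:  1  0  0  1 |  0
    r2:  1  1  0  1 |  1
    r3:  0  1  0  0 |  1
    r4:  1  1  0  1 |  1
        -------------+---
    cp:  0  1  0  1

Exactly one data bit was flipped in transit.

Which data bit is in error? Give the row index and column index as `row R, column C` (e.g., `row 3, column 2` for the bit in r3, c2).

row 0, column 0

Recompute each row's even parity and compare to rp:
  r0: data parity 0, sent rp 1 → mismatch
  r1: data parity 0, sent rp 0 → ok
  r2: data parity 1, sent rp 1 → ok
  r3: data parity 1, sent rp 1 → ok
  r4: data parity 1, sent rp 1 → ok
Recompute each column's even parity and compare to cp:
  c0: data parity 1, sent cp 0 → mismatch
  c1: data parity 1, sent cp 1 → ok
  c2: data parity 0, sent cp 0 → ok
  c3: data parity 1, sent cp 1 → ok
Exactly one row (r0) and one column (c0) fail → the flipped bit is at their intersection.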